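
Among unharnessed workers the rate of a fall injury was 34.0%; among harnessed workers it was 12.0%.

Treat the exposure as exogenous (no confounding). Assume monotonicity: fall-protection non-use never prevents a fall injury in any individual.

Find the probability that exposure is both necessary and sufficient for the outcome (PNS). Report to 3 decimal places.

PNS ≈ 0.220

p₁ = 0.34, p₀ = 0.12.
Under exogeneity and monotonicity, PNS = p₁ − p₀.
PNS = 0.34 − 0.12 = 0.22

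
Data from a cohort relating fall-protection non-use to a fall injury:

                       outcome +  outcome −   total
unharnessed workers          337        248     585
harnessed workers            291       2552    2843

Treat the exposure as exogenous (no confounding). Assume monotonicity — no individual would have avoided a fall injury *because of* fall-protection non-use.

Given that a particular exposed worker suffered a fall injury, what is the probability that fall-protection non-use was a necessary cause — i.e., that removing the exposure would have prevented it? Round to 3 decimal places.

PN ≈ 0.822

p₁ = P(outcome | exposed) = 337/585 = 0.57607
p₀ = P(outcome | unexposed) = 291/2843 = 0.10236
Under exogeneity and monotonicity, PN = (p₁ − p₀)/p₁.
PN = (0.57607 − 0.10236) / 0.57607 ≈ 0.8223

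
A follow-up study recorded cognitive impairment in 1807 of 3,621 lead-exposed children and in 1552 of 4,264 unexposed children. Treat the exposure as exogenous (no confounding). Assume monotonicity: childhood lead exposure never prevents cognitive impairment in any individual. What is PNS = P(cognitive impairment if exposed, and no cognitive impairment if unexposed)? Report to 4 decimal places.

p₁ = P(outcome | exposed) = 1807/3621 = 0.49903
p₀ = P(outcome | unexposed) = 1552/4264 = 0.36398
Under exogeneity and monotonicity, PNS = p₁ − p₀.
PNS = 0.49903 − 0.36398 = 0.13506

PNS ≈ 0.1351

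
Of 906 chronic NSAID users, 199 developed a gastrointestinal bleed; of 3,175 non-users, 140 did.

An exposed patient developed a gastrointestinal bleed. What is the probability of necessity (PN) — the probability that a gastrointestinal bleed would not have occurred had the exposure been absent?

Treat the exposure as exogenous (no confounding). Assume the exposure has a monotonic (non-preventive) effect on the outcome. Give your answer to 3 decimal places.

PN ≈ 0.799

p₁ = P(outcome | exposed) = 199/906 = 0.21965
p₀ = P(outcome | unexposed) = 140/3175 = 0.044094
Under exogeneity and monotonicity, PN = (p₁ − p₀) / p₁.
PN = (0.21965 − 0.044094) / 0.21965 = 0.17555 / 0.21965 ≈ 0.7992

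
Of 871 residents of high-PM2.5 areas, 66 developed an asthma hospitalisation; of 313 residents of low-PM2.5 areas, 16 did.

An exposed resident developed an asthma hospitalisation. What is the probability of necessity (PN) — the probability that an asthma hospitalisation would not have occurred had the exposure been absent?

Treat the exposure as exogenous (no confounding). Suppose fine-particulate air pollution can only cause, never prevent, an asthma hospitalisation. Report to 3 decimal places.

p₁ = P(outcome | exposed) = 66/871 = 0.075775
p₀ = P(outcome | unexposed) = 16/313 = 0.051118
Under exogeneity and monotonicity, PN = (p₁ − p₀) / p₁.
PN = (0.075775 − 0.051118) / 0.075775 = 0.024657 / 0.075775 ≈ 0.3254

PN ≈ 0.325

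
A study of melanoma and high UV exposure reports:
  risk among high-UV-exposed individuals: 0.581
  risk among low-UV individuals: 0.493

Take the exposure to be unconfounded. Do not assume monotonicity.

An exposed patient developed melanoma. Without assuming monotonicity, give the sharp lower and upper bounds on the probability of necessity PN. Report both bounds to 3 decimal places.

Let p₁ = 0.581, p₀ = 0.493.
Under exogeneity alone the bounds on PN are max{0,(p₁−p₀)/p₁} ≤ PN ≤ min{1,(1−p₀)/p₁}.
  lower = (p₁ − p₀)/p₁ = 0.088 / 0.581 ≈ 0.1515
  upper = min{1, (1 − p₀)/p₁} = 0.507 / 0.581 ≈ 0.8726

0.151 ≤ PN ≤ 0.873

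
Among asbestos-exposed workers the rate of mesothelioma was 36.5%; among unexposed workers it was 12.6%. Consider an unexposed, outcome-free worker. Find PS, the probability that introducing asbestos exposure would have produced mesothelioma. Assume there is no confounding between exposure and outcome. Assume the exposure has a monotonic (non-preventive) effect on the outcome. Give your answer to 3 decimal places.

p₁ = 0.365, p₀ = 0.126.
Under exogeneity and monotonicity, PS = (p₁ − p₀) / (1 − p₀).
PS = (0.365 − 0.126) / (1 − 0.126) = 0.239 / 0.874 ≈ 0.2735

PS ≈ 0.273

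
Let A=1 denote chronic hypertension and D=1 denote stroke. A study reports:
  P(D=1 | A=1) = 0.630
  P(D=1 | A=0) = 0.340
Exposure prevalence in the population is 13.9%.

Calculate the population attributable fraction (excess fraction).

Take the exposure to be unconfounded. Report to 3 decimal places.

Let p₁ = 0.63, p₀ = 0.34.
Overall risk P(Y=1) = π·p₁ + (1−π)·p₀ = 0.139×0.63 + 0.861×0.34 = 0.38031.
Under exogeneity, PAF = [P(Y=1) − p₀] / P(Y=1).
PAF = (0.38031 − 0.34) / 0.38031 ≈ 0.1060

PAF ≈ 0.106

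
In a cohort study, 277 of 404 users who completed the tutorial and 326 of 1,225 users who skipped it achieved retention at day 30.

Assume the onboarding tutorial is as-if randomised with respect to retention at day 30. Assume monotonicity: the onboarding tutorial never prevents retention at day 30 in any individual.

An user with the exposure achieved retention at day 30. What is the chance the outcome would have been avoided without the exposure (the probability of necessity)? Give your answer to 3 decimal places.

p₁ = P(outcome | exposed) = 277/404 = 0.68564
p₀ = P(outcome | unexposed) = 326/1225 = 0.26612
Under exogeneity and monotonicity, PN = (p₁ − p₀) / p₁.
PN = (0.68564 − 0.26612) / 0.68564 = 0.41952 / 0.68564 ≈ 0.6119

PN ≈ 0.612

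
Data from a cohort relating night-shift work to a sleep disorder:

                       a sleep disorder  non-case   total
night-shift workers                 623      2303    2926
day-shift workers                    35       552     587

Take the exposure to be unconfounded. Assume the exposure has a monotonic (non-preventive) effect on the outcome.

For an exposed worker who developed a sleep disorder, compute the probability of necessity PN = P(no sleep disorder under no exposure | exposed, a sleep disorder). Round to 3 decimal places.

PN ≈ 0.720

p₁ = P(outcome | exposed) = 623/2926 = 0.21292
p₀ = P(outcome | unexposed) = 35/587 = 0.059625
Under exogeneity and monotonicity, PN = (p₁ − p₀)/p₁.
PN = (0.21292 − 0.059625) / 0.21292 ≈ 0.7200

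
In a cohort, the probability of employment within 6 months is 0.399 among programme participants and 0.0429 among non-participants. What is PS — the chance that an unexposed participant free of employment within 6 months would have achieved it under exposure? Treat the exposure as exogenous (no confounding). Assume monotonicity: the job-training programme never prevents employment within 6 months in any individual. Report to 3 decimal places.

PS ≈ 0.372

Let p₁ = 0.399, p₀ = 0.0429.
Under exogeneity and monotonicity, PS = (p₁ − p₀) / (1 − p₀).
PS = (0.399 − 0.0429) / (1 − 0.0429) = 0.3561 / 0.9571 ≈ 0.3721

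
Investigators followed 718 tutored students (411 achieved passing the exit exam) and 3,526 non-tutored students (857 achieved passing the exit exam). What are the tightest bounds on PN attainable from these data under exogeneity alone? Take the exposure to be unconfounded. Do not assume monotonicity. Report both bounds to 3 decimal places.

0.575 ≤ PN ≤ 1.000

p₁ = P(outcome | exposed) = 411/718 = 0.57242
p₀ = P(outcome | unexposed) = 857/3526 = 0.24305
Under exogeneity alone the bounds on PN are max{0,(p₁−p₀)/p₁} ≤ PN ≤ min{1,(1−p₀)/p₁}.
  lower = (p₁ − p₀)/p₁ = 0.32937 / 0.57242 ≈ 0.5754
  upper = min{1, (1 − p₀)/p₁} = 0.75695 / 0.57242 ≈ 1.3224 → capped at 1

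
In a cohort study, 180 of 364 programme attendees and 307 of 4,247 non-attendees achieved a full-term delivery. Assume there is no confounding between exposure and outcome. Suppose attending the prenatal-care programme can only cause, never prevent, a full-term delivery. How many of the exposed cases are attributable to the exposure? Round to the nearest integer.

about 154 cases

p₁ = P(outcome | exposed) = 180/364 = 0.49451
p₀ = P(outcome | unexposed) = 307/4247 = 0.072286
PN = (p₁ − p₀)/p₁ = (0.49451 − 0.072286) / 0.49451 ≈ 0.85382.
Attributable cases ≈ PN × (exposed cases) = 0.85382 × 180 ≈ 153.69.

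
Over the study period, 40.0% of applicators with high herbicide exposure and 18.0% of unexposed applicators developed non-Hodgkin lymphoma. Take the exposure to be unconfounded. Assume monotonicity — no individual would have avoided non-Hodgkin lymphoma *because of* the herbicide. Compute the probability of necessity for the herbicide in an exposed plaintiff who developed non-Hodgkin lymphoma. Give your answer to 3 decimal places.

p₁ = 0.4, p₀ = 0.18.
Under exogeneity and monotonicity, PN = (p₁ − p₀) / p₁.
PN = (0.4 − 0.18) / 0.4 = 0.22 / 0.4 ≈ 0.5500

PN ≈ 0.550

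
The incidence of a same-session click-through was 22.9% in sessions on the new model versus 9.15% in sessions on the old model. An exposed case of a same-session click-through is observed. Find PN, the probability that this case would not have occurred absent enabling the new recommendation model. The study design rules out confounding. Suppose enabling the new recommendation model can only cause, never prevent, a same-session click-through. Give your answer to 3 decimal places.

p₁ = 0.229, p₀ = 0.0915.
Under exogeneity and monotonicity, PN = (p₁ − p₀) / p₁.
PN = (0.229 − 0.0915) / 0.229 = 0.1375 / 0.229 ≈ 0.6004

PN ≈ 0.600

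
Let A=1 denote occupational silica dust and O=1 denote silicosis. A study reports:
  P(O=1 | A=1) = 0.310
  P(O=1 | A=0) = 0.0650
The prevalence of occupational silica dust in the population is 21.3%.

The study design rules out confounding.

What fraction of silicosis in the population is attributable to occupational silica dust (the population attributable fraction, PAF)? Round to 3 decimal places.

Let p₁ = 0.31, p₀ = 0.065.
Overall risk P(Y=1) = π·p₁ + (1−π)·p₀ = 0.213×0.31 + 0.787×0.065 = 0.11718.
Under exogeneity, PAF = [P(Y=1) − p₀] / P(Y=1).
PAF = (0.11718 − 0.065) / 0.11718 ≈ 0.4453

PAF ≈ 0.445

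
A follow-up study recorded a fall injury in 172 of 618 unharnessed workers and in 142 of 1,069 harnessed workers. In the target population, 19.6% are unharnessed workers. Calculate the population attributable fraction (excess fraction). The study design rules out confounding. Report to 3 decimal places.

PAF ≈ 0.177

p₁ = P(outcome | exposed) = 172/618 = 0.27832
p₀ = P(outcome | unexposed) = 142/1069 = 0.13283
Overall risk P(Y=1) = π·p₁ + (1−π)·p₀ = 0.196×0.27832 + 0.804×0.13283 = 0.16135.
Under exogeneity, PAF = [P(Y=1) − p₀] / P(Y=1).
PAF = (0.16135 − 0.13283) / 0.16135 ≈ 0.1767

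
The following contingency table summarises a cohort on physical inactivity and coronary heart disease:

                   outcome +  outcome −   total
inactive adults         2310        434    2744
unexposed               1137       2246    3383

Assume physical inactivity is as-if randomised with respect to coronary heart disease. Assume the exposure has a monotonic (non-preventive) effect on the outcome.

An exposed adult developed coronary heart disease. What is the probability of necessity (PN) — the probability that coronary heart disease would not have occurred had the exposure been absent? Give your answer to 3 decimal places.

PN ≈ 0.601

p₁ = P(outcome | exposed) = 2310/2744 = 0.84184
p₀ = P(outcome | unexposed) = 1137/3383 = 0.33609
Under exogeneity and monotonicity, PN = (p₁ − p₀)/p₁.
PN = (0.84184 − 0.33609) / 0.84184 ≈ 0.6008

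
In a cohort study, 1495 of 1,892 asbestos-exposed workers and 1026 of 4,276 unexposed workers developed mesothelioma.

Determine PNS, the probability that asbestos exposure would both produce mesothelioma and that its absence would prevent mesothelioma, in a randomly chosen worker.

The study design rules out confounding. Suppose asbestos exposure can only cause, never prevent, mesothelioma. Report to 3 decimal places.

p₁ = P(outcome | exposed) = 1495/1892 = 0.79017
p₀ = P(outcome | unexposed) = 1026/4276 = 0.23994
Under exogeneity and monotonicity, PNS = p₁ − p₀.
PNS = 0.79017 − 0.23994 = 0.55023

PNS ≈ 0.550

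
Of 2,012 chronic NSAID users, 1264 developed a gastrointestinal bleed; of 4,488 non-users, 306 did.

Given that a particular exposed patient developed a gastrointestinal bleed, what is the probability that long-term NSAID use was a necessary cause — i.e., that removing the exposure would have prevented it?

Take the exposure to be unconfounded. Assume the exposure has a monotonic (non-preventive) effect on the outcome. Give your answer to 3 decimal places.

p₁ = P(outcome | exposed) = 1264/2012 = 0.62823
p₀ = P(outcome | unexposed) = 306/4488 = 0.068182
Under exogeneity and monotonicity, PN = (p₁ − p₀) / p₁.
PN = (0.62823 − 0.068182) / 0.62823 = 0.56005 / 0.62823 ≈ 0.8915

PN ≈ 0.891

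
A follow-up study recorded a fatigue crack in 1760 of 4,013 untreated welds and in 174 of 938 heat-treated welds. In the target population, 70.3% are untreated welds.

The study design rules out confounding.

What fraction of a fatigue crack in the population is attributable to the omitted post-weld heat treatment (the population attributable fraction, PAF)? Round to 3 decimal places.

p₁ = P(outcome | exposed) = 1760/4013 = 0.43857
p₀ = P(outcome | unexposed) = 174/938 = 0.1855
Overall risk P(Y=1) = π·p₁ + (1−π)·p₀ = 0.703×0.43857 + 0.297×0.1855 = 0.36341.
Under exogeneity, PAF = [P(Y=1) − p₀] / P(Y=1).
PAF = (0.36341 − 0.1855) / 0.36341 ≈ 0.4896

PAF ≈ 0.490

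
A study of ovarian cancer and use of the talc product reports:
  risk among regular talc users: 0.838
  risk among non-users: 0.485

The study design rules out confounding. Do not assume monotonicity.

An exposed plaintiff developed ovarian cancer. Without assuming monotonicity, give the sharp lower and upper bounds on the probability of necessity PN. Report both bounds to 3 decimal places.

0.421 ≤ PN ≤ 0.615

Let p₁ = 0.838, p₀ = 0.485.
Under exogeneity alone the bounds on PN are max{0,(p₁−p₀)/p₁} ≤ PN ≤ min{1,(1−p₀)/p₁}.
  lower = (p₁ − p₀)/p₁ = 0.353 / 0.838 ≈ 0.4212
  upper = min{1, (1 − p₀)/p₁} = 0.515 / 0.838 ≈ 0.6146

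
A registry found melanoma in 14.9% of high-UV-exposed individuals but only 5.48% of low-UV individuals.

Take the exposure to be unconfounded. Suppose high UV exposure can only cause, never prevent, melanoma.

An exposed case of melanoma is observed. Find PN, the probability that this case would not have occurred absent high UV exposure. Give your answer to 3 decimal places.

p₁ = 0.149, p₀ = 0.0548.
Under exogeneity and monotonicity, PN = (p₁ − p₀) / p₁.
PN = (0.149 − 0.0548) / 0.149 = 0.0942 / 0.149 ≈ 0.6322

PN ≈ 0.632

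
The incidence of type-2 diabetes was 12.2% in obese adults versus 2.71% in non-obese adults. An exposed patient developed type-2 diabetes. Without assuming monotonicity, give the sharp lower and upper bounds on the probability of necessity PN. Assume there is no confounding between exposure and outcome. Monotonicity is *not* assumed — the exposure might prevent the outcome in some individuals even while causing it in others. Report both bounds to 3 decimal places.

0.778 ≤ PN ≤ 1.000

p₁ = 0.122, p₀ = 0.0271.
Under exogeneity alone the bounds on PN are max{0,(p₁−p₀)/p₁} ≤ PN ≤ min{1,(1−p₀)/p₁}.
  lower = (p₁ − p₀)/p₁ = 0.0949 / 0.122 ≈ 0.7779
  upper = min{1, (1 − p₀)/p₁} = 0.9729 / 0.122 ≈ 7.9746 → capped at 1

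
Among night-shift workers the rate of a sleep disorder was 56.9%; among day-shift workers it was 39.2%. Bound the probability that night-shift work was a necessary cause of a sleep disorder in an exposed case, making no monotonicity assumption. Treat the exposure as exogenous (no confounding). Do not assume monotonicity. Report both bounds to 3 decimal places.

p₁ = 0.569, p₀ = 0.392.
Under exogeneity alone the bounds on PN are max{0,(p₁−p₀)/p₁} ≤ PN ≤ min{1,(1−p₀)/p₁}.
  lower = (p₁ − p₀)/p₁ = 0.177 / 0.569 ≈ 0.3111
  upper = min{1, (1 − p₀)/p₁} = 0.608 / 0.569 ≈ 1.0685 → capped at 1

0.311 ≤ PN ≤ 1.000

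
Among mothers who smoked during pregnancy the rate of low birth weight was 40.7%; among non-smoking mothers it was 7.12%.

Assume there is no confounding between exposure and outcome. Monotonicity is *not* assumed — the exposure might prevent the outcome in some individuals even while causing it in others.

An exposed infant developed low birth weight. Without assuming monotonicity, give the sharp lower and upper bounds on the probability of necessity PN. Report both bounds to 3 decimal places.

p₁ = 0.407, p₀ = 0.0712.
Under exogeneity alone the bounds on PN are max{0,(p₁−p₀)/p₁} ≤ PN ≤ min{1,(1−p₀)/p₁}.
  lower = (p₁ − p₀)/p₁ = 0.3358 / 0.407 ≈ 0.8251
  upper = min{1, (1 − p₀)/p₁} = 0.9288 / 0.407 ≈ 2.2821 → capped at 1

0.825 ≤ PN ≤ 1.000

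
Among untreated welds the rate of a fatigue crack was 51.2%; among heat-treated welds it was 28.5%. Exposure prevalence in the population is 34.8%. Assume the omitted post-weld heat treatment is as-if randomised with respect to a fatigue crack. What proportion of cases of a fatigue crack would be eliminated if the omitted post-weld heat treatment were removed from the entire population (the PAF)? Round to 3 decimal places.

PAF ≈ 0.217

p₁ = 0.512, p₀ = 0.285.
Overall risk P(Y=1) = π·p₁ + (1−π)·p₀ = 0.348×0.512 + 0.652×0.285 = 0.364.
Under exogeneity, PAF = [P(Y=1) − p₀] / P(Y=1).
PAF = (0.364 − 0.285) / 0.364 ≈ 0.2170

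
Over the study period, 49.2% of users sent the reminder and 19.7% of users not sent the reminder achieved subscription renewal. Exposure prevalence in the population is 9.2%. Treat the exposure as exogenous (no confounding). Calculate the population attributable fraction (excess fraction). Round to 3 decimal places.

p₁ = 0.492, p₀ = 0.197.
Overall risk P(Y=1) = π·p₁ + (1−π)·p₀ = 0.092×0.492 + 0.908×0.197 = 0.22414.
Under exogeneity, PAF = [P(Y=1) − p₀] / P(Y=1).
PAF = (0.22414 − 0.197) / 0.22414 ≈ 0.1211

PAF ≈ 0.121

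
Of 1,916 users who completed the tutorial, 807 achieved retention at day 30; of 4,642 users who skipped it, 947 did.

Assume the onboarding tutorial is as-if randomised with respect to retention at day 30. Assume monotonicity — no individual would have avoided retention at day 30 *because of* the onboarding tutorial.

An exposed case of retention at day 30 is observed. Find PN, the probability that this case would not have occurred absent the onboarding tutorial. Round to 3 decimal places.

PN ≈ 0.516

p₁ = P(outcome | exposed) = 807/1916 = 0.42119
p₀ = P(outcome | unexposed) = 947/4642 = 0.20401
Under exogeneity and monotonicity, PN = (p₁ − p₀) / p₁.
PN = (0.42119 − 0.20401) / 0.42119 = 0.21718 / 0.42119 ≈ 0.5156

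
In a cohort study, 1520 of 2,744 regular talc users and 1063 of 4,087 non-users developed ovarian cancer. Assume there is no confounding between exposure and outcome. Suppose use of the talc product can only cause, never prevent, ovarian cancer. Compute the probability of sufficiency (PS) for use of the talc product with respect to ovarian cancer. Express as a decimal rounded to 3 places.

PS ≈ 0.397

p₁ = P(outcome | exposed) = 1520/2744 = 0.55394
p₀ = P(outcome | unexposed) = 1063/4087 = 0.26009
Under exogeneity and monotonicity, PS = (p₁ − p₀) / (1 − p₀).
PS = (0.55394 − 0.26009) / (1 − 0.26009) = 0.29384 / 0.73991 ≈ 0.3971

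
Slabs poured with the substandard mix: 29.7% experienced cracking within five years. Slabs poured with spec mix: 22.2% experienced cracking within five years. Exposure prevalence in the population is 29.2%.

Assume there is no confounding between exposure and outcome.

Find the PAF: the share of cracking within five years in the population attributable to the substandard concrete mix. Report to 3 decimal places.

p₁ = 0.297, p₀ = 0.222.
Overall risk P(Y=1) = π·p₁ + (1−π)·p₀ = 0.292×0.297 + 0.708×0.222 = 0.2439.
Under exogeneity, PAF = [P(Y=1) − p₀] / P(Y=1).
PAF = (0.2439 − 0.222) / 0.2439 ≈ 0.0898

PAF ≈ 0.090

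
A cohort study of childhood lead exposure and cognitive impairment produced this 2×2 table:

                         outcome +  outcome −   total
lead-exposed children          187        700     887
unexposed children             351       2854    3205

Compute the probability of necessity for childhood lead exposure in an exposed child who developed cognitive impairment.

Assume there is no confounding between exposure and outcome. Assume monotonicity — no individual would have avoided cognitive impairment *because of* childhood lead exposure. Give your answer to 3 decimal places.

PN ≈ 0.481

p₁ = P(outcome | exposed) = 187/887 = 0.21082
p₀ = P(outcome | unexposed) = 351/3205 = 0.10952
Under exogeneity and monotonicity, PN = (p₁ − p₀)/p₁.
PN = (0.21082 − 0.10952) / 0.21082 ≈ 0.4805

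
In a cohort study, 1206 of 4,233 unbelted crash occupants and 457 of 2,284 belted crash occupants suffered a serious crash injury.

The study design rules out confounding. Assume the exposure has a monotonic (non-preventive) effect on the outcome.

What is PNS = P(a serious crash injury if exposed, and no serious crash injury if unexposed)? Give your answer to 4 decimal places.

PNS ≈ 0.0848

p₁ = P(outcome | exposed) = 1206/4233 = 0.2849
p₀ = P(outcome | unexposed) = 457/2284 = 0.20009
Under exogeneity and monotonicity, PNS = p₁ − p₀.
PNS = 0.2849 − 0.20009 = 0.084817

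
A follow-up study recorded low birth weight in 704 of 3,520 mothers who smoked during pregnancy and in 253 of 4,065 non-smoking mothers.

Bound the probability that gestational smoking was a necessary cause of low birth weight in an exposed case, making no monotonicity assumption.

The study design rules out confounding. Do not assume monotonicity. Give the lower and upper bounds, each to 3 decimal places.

p₁ = P(outcome | exposed) = 704/3520 = 0.2
p₀ = P(outcome | unexposed) = 253/4065 = 0.062239
Under exogeneity alone the bounds on PN are max{0,(p₁−p₀)/p₁} ≤ PN ≤ min{1,(1−p₀)/p₁}.
  lower = (p₁ − p₀)/p₁ = 0.13776 / 0.2 ≈ 0.6888
  upper = min{1, (1 − p₀)/p₁} = 0.93776 / 0.2 ≈ 4.6888 → capped at 1

0.689 ≤ PN ≤ 1.000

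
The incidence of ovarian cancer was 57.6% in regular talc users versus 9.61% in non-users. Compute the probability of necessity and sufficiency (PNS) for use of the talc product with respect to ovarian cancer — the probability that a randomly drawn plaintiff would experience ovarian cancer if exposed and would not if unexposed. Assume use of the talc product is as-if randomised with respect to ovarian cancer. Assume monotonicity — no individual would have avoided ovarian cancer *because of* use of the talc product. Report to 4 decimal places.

p₁ = 0.576, p₀ = 0.0961.
Under exogeneity and monotonicity, PNS = p₁ − p₀.
PNS = 0.576 − 0.0961 = 0.4799

PNS ≈ 0.4799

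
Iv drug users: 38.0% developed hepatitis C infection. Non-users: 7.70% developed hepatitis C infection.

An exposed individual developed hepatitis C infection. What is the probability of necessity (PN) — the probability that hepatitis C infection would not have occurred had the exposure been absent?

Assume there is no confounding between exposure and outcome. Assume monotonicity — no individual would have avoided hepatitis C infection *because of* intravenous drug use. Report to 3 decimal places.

p₁ = 0.38, p₀ = 0.077.
Under exogeneity and monotonicity, PN = (p₁ − p₀) / p₁.
PN = (0.38 − 0.077) / 0.38 = 0.303 / 0.38 ≈ 0.7974

PN ≈ 0.797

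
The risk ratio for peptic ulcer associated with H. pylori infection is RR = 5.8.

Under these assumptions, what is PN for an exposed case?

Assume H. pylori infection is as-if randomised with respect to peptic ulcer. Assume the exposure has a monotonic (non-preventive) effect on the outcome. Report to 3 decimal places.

PN ≈ 0.828

Under exogeneity and monotonicity, PN = (RR − 1) / RR = 1 − 1/RR.
PN = (5.8 − 1) / 5.8 = 4.8 / 5.8 ≈ 0.8276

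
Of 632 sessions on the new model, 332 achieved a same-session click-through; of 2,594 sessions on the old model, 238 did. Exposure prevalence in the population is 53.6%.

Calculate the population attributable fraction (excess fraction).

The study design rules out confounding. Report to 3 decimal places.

p₁ = P(outcome | exposed) = 332/632 = 0.52532
p₀ = P(outcome | unexposed) = 238/2594 = 0.09175
Overall risk P(Y=1) = π·p₁ + (1−π)·p₀ = 0.536×0.52532 + 0.464×0.09175 = 0.32414.
Under exogeneity, PAF = [P(Y=1) − p₀] / P(Y=1).
PAF = (0.32414 − 0.09175) / 0.32414 ≈ 0.7169

PAF ≈ 0.717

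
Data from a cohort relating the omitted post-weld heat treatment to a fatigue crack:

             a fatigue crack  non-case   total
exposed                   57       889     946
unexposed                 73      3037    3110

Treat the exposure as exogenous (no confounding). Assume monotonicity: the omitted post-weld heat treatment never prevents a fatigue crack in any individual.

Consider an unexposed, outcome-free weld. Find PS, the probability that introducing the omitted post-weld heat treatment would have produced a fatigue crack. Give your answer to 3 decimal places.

p₁ = P(outcome | exposed) = 57/946 = 0.060254
p₀ = P(outcome | unexposed) = 73/3110 = 0.023473
Under exogeneity and monotonicity, PS = (p₁ − p₀) / (1 − p₀).
PS = (0.060254 − 0.023473) / (1 − 0.023473) = 0.036781 / 0.97653 ≈ 0.0377

PS ≈ 0.038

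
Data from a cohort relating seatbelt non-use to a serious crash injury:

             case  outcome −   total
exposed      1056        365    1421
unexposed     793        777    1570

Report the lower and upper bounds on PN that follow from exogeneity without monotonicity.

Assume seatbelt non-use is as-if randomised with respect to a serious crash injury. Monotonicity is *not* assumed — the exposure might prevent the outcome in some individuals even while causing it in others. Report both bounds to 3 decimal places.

p₁ = P(outcome | exposed) = 1056/1421 = 0.74314
p₀ = P(outcome | unexposed) = 793/1570 = 0.5051
Under exogeneity alone the bounds on PN are max{0,(p₁−p₀)/p₁} ≤ PN ≤ min{1,(1−p₀)/p₁}.
  lower = (p₁ − p₀)/p₁ = 0.23804 / 0.74314 ≈ 0.3203
  upper = min{1, (1 − p₀)/p₁} = 0.4949 / 0.74314 ≈ 0.6660

0.320 ≤ PN ≤ 0.666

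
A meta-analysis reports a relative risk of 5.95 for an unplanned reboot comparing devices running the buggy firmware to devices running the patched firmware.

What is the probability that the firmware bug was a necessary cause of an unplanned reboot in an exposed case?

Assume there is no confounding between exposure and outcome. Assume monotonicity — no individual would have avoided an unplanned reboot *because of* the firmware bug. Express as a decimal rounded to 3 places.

Under exogeneity and monotonicity, PN = (RR − 1) / RR = 1 − 1/RR.
PN = (5.95 − 1) / 5.95 = 4.95 / 5.95 ≈ 0.8319

PN ≈ 0.832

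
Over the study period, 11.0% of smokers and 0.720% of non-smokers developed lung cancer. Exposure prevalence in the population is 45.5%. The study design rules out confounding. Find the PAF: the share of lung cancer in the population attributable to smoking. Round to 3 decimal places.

p₁ = 0.11, p₀ = 0.0072.
Overall risk P(Y=1) = π·p₁ + (1−π)·p₀ = 0.455×0.11 + 0.545×0.0072 = 0.053974.
Under exogeneity, PAF = [P(Y=1) − p₀] / P(Y=1).
PAF = (0.053974 − 0.0072) / 0.053974 ≈ 0.8666

PAF ≈ 0.867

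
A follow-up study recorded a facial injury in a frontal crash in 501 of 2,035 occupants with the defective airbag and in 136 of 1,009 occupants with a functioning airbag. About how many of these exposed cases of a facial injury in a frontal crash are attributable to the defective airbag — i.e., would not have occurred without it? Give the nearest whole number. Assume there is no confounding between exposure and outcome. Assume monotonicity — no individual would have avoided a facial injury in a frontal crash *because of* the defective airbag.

p₁ = P(outcome | exposed) = 501/2035 = 0.24619
p₀ = P(outcome | unexposed) = 136/1009 = 0.13479
PN = (p₁ − p₀)/p₁ = (0.24619 − 0.13479) / 0.24619 ≈ 0.45251.
Attributable cases ≈ PN × (exposed cases) = 0.45251 × 501 ≈ 226.71.

about 227 cases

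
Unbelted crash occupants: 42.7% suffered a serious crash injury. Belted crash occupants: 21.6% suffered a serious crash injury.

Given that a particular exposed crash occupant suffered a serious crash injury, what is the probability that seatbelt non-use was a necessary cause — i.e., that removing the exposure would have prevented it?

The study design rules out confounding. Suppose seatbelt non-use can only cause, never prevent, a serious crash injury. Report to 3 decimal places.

p₁ = 0.427, p₀ = 0.216.
Under exogeneity and monotonicity, PN = (p₁ − p₀) / p₁.
PN = (0.427 − 0.216) / 0.427 = 0.211 / 0.427 ≈ 0.4941

PN ≈ 0.494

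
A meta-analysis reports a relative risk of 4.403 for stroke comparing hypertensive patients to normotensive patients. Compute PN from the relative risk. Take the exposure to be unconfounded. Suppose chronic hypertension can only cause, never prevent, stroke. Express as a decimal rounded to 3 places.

Under exogeneity and monotonicity, PN = (RR − 1) / RR = 1 − 1/RR.
PN = (4.403 − 1) / 4.403 = 3.403 / 4.403 ≈ 0.7729

PN ≈ 0.773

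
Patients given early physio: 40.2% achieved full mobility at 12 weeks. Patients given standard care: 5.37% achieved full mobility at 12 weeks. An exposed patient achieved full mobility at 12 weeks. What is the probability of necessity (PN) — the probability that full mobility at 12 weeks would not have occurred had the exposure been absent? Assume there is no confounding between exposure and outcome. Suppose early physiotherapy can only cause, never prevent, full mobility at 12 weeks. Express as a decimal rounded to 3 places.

p₁ = 0.402, p₀ = 0.0537.
Under exogeneity and monotonicity, PN = (p₁ − p₀) / p₁.
PN = (0.402 − 0.0537) / 0.402 = 0.3483 / 0.402 ≈ 0.8664

PN ≈ 0.866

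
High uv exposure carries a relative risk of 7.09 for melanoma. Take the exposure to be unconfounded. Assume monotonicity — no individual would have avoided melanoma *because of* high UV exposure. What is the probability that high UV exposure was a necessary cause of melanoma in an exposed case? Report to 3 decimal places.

Under exogeneity and monotonicity, PN = (RR − 1) / RR = 1 − 1/RR.
PN = (7.09 − 1) / 7.09 = 6.09 / 7.09 ≈ 0.8590

PN ≈ 0.859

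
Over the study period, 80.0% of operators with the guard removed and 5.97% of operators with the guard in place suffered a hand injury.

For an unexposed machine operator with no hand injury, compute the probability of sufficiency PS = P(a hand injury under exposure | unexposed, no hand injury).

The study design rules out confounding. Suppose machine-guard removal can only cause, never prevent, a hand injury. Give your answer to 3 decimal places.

p₁ = 0.8, p₀ = 0.0597.
Under exogeneity and monotonicity, PS = (p₁ − p₀) / (1 − p₀).
PS = (0.8 − 0.0597) / (1 − 0.0597) = 0.7403 / 0.9403 ≈ 0.7873

PS ≈ 0.787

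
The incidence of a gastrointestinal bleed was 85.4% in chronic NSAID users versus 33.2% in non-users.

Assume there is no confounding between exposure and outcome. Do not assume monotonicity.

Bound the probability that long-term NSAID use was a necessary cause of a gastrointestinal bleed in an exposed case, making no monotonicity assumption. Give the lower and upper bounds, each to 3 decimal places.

0.611 ≤ PN ≤ 0.782

p₁ = 0.854, p₀ = 0.332.
Under exogeneity alone the bounds on PN are max{0,(p₁−p₀)/p₁} ≤ PN ≤ min{1,(1−p₀)/p₁}.
  lower = (p₁ − p₀)/p₁ = 0.522 / 0.854 ≈ 0.6112
  upper = min{1, (1 − p₀)/p₁} = 0.668 / 0.854 ≈ 0.7822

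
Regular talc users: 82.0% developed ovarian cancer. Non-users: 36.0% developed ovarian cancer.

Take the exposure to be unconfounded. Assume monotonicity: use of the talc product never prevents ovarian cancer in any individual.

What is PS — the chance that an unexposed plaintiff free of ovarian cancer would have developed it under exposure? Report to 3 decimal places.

p₁ = 0.82, p₀ = 0.36.
Under exogeneity and monotonicity, PS = (p₁ − p₀) / (1 − p₀).
PS = (0.82 − 0.36) / (1 − 0.36) = 0.46 / 0.64 ≈ 0.7187

PS ≈ 0.719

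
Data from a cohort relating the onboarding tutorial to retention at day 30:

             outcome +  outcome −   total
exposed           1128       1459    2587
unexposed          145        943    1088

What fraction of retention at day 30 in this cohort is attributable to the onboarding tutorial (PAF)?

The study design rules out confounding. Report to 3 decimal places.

PAF ≈ 0.615

p₁ = P(outcome | exposed) = 1128/2587 = 0.43603
p₀ = P(outcome | unexposed) = 145/1088 = 0.13327
Exposure prevalence π = 2587/3675 = 0.70395; overall risk P(Y=1) = 0.34639.
Under exogeneity, PAF = [P(Y=1) − p₀]/P(Y=1).
PAF = (0.34639 − 0.13327) / 0.34639 ≈ 0.6153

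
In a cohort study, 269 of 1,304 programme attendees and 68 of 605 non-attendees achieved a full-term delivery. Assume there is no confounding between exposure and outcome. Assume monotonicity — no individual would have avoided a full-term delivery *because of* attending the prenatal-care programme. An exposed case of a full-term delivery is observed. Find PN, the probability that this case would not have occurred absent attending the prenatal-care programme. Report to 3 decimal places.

p₁ = P(outcome | exposed) = 269/1304 = 0.20629
p₀ = P(outcome | unexposed) = 68/605 = 0.1124
Under exogeneity and monotonicity, PN = (p₁ − p₀) / p₁.
PN = (0.20629 − 0.1124) / 0.20629 = 0.093892 / 0.20629 ≈ 0.4551

PN ≈ 0.455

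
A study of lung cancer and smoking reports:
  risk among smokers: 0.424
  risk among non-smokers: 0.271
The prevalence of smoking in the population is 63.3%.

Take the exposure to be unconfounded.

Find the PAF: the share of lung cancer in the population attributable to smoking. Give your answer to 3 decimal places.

PAF ≈ 0.263

Let p₁ = 0.424, p₀ = 0.271.
Overall risk P(Y=1) = π·p₁ + (1−π)·p₀ = 0.633×0.424 + 0.367×0.271 = 0.36785.
Under exogeneity, PAF = [P(Y=1) − p₀] / P(Y=1).
PAF = (0.36785 − 0.271) / 0.36785 ≈ 0.2633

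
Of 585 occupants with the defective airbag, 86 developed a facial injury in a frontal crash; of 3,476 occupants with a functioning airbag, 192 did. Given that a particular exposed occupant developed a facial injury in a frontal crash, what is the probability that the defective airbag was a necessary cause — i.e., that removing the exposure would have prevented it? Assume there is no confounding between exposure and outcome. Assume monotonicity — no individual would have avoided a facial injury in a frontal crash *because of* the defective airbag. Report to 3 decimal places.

p₁ = P(outcome | exposed) = 86/585 = 0.14701
p₀ = P(outcome | unexposed) = 192/3476 = 0.055236
Under exogeneity and monotonicity, PN = (p₁ − p₀) / p₁.
PN = (0.14701 − 0.055236) / 0.14701 = 0.091773 / 0.14701 ≈ 0.6243

PN ≈ 0.624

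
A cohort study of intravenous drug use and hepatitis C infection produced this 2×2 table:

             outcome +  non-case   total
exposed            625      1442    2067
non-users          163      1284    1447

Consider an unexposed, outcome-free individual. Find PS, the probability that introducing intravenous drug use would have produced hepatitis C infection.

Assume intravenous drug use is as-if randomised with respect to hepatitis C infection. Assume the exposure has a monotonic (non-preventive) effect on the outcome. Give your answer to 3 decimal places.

PS ≈ 0.214

p₁ = P(outcome | exposed) = 625/2067 = 0.30237
p₀ = P(outcome | unexposed) = 163/1447 = 0.11265
Under exogeneity and monotonicity, PS = (p₁ − p₀)/(1 − p₀).
PS = (0.30237 − 0.11265) / 0.88735 ≈ 0.2138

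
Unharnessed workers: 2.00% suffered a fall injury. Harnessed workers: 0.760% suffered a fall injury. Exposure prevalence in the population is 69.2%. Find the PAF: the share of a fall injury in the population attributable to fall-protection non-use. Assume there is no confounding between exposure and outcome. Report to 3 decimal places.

p₁ = 0.02, p₀ = 0.0076.
Overall risk P(Y=1) = π·p₁ + (1−π)·p₀ = 0.692×0.02 + 0.308×0.0076 = 0.016181.
Under exogeneity, PAF = [P(Y=1) − p₀] / P(Y=1).
PAF = (0.016181 − 0.0076) / 0.016181 ≈ 0.5303

PAF ≈ 0.530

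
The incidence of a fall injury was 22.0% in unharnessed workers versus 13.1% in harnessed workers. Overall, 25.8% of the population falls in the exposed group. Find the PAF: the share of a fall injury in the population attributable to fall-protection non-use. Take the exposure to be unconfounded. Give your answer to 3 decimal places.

PAF ≈ 0.149

p₁ = 0.22, p₀ = 0.131.
Overall risk P(Y=1) = π·p₁ + (1−π)·p₀ = 0.258×0.22 + 0.742×0.131 = 0.15396.
Under exogeneity, PAF = [P(Y=1) − p₀] / P(Y=1).
PAF = (0.15396 − 0.131) / 0.15396 ≈ 0.1491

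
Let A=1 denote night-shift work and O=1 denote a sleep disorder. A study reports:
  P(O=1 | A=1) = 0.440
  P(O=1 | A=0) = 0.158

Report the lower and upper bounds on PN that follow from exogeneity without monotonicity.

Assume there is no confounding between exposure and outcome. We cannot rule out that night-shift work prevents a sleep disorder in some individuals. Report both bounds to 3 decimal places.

0.641 ≤ PN ≤ 1.000

Let p₁ = 0.44, p₀ = 0.158.
Under exogeneity alone the bounds on PN are max{0,(p₁−p₀)/p₁} ≤ PN ≤ min{1,(1−p₀)/p₁}.
  lower = (p₁ − p₀)/p₁ = 0.282 / 0.44 ≈ 0.6409
  upper = min{1, (1 − p₀)/p₁} = 0.842 / 0.44 ≈ 1.9136 → capped at 1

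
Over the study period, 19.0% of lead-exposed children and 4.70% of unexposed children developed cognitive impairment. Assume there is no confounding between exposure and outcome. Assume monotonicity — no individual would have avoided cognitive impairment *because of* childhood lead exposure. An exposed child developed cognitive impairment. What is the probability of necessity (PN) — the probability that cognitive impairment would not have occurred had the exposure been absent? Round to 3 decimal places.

p₁ = 0.19, p₀ = 0.047.
Under exogeneity and monotonicity, PN = (p₁ − p₀) / p₁.
PN = (0.19 − 0.047) / 0.19 = 0.143 / 0.19 ≈ 0.7526

PN ≈ 0.753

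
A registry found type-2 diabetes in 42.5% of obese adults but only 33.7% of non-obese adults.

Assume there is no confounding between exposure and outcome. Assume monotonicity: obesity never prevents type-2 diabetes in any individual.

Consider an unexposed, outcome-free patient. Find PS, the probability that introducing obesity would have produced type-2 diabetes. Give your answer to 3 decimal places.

p₁ = 0.425, p₀ = 0.337.
Under exogeneity and monotonicity, PS = (p₁ − p₀) / (1 − p₀).
PS = (0.425 − 0.337) / (1 − 0.337) = 0.088 / 0.663 ≈ 0.1327

PS ≈ 0.133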